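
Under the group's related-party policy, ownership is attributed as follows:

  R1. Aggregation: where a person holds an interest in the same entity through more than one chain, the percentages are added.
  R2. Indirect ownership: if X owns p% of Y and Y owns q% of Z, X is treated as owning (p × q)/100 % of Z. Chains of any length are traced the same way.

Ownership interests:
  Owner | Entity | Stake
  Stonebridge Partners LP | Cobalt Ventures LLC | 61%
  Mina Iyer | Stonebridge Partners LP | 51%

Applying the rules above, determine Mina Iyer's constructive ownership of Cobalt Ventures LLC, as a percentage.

Chain via Stonebridge Partners LP (R2): 51% × 61% = 31.11% of Cobalt Ventures LLC.

31.11%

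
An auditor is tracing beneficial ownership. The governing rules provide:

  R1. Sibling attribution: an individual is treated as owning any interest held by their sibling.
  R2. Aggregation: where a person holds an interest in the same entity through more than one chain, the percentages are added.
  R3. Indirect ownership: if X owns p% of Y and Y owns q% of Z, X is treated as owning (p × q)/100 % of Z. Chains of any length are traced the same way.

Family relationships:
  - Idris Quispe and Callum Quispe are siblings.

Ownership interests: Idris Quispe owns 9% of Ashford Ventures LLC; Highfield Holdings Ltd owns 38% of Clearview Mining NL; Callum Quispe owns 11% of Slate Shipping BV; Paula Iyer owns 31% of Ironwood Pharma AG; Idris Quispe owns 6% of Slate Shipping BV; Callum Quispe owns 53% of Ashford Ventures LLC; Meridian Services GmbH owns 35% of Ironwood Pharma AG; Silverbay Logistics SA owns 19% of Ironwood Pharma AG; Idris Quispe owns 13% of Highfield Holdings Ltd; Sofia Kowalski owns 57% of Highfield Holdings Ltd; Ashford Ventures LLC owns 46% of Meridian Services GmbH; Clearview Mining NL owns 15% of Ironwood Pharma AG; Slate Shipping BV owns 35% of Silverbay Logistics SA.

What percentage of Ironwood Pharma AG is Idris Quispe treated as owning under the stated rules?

11.8535%

By sibling attribution (R1), Idris Quispe is treated as also owning Callum Quispe's interest in Ashford Ventures LLC, giving 9% + 53% = 62%.
By sibling attribution (R1), Idris Quispe is treated as also owning Callum Quispe's interest in Slate Shipping BV, giving 6% + 11% = 17%.
Chain via Ashford Ventures LLC → Meridian Services GmbH (R3): 62% × 46% × 35% = 9.982% of Ironwood Pharma AG.
Chain via Slate Shipping BV → Silverbay Logistics SA (R3): 17% × 35% × 19% = 1.1305% of Ironwood Pharma AG.
Chain via Highfield Holdings Ltd → Clearview Mining NL (R3): 13% × 38% × 15% = 0.741% of Ironwood Pharma AG.
Aggregating (R2): 9.982% + 1.1305% + 0.741% = 11.8535%.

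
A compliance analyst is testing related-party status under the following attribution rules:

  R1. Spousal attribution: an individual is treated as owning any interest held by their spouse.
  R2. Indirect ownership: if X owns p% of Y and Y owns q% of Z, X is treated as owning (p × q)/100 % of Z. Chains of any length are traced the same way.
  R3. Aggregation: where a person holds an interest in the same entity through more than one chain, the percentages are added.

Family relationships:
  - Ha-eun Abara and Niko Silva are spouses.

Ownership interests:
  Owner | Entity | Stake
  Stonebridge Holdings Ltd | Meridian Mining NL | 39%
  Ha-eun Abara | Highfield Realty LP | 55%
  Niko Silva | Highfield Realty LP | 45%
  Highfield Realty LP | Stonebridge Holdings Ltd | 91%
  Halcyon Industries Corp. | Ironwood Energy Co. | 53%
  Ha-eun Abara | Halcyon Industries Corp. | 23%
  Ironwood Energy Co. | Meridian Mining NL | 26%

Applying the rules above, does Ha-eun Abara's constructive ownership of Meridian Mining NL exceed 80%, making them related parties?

By spousal attribution (R1), Ha-eun Abara is treated as also owning Niko Silva's interest in Highfield Realty LP, giving 55% + 45% = 100%.
Chain via Halcyon Industries Corp. → Ironwood Energy Co. (R2): 23% × 53% × 26% = 3.1694% of Meridian Mining NL.
Chain via Highfield Realty LP → Stonebridge Holdings Ltd (R2): 100% × 91% × 39% = 35.49% of Meridian Mining NL.
Aggregating (R3): 3.1694% + 35.49% = 38.6594%.
38.6594% does not exceed the 80% threshold, so Ha-eun is not a related party to Meridian Mining NL.

No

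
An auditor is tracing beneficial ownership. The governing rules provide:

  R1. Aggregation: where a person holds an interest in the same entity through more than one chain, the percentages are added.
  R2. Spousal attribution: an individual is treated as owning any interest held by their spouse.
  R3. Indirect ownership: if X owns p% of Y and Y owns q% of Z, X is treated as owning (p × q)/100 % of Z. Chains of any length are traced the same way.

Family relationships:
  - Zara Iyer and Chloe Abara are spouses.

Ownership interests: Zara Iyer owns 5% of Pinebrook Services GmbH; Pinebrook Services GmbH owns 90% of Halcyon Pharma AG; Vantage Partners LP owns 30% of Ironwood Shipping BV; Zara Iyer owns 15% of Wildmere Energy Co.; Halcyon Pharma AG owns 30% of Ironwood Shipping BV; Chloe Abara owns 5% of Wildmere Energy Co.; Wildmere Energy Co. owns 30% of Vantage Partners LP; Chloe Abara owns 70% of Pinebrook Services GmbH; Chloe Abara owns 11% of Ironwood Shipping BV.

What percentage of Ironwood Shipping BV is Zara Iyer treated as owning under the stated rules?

By spousal attribution (R2), Zara Iyer is treated as also owning Chloe Abara's interest in Wildmere Energy Co, giving 15% + 5% = 20%.
By spousal attribution (R2), Zara Iyer is treated as also owning Chloe Abara's interest in Pinebrook Services GmbH, giving 5% + 70% = 75%.
By spousal attribution (R2), Zara Iyer is treated as owning Chloe Abara's 11% interest in Ironwood Shipping BV.
Chain via Wildmere Energy Co. → Vantage Partners LP (R3): 20% × 30% × 30% = 1.8% of Ironwood Shipping BV.
Chain via Pinebrook Services GmbH → Halcyon Pharma AG (R3): 75% × 90% × 30% = 20.25% of Ironwood Shipping BV.
Direct interest in Ironwood Shipping BV: 11%.
Aggregating (R1): 1.8% + 20.25% + 11% = 33.05%.

33.05%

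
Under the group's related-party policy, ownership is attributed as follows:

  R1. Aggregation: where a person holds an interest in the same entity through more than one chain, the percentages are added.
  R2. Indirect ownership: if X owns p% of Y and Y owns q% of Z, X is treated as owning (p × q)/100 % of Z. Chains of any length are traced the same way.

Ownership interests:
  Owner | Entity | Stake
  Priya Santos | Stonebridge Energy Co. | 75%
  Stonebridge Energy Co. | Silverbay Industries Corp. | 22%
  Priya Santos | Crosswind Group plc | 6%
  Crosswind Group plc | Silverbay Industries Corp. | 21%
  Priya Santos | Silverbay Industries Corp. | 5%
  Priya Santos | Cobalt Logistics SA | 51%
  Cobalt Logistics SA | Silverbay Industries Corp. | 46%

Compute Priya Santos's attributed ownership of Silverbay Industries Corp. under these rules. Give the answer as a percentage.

Chain via Stonebridge Energy Co. (R2): 75% × 22% = 16.5% of Silverbay Industries Corp.
Chain via Crosswind Group plc (R2): 6% × 21% = 1.26% of Silverbay Industries Corp.
Chain via Cobalt Logistics SA (R2): 51% × 46% = 23.46% of Silverbay Industries Corp.
Direct interest in Silverbay Industries Corp: 5%.
Aggregating (R1): 16.5% + 1.26% + 23.46% + 5% = 46.22%.

46.22%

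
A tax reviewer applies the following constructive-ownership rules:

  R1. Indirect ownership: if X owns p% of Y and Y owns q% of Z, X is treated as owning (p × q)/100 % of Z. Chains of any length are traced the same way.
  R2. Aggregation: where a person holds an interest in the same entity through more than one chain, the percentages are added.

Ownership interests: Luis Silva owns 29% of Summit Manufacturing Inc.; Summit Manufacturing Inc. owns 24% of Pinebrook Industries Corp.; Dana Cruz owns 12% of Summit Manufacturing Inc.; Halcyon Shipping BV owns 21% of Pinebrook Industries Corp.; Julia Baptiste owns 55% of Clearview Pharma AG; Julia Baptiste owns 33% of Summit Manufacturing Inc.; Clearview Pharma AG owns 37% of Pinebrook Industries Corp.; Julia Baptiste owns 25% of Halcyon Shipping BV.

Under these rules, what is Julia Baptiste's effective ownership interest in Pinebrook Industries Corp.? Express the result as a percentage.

33.52%

Chain via Halcyon Shipping BV (R1): 25% × 21% = 5.25% of Pinebrook Industries Corp.
Chain via Clearview Pharma AG (R1): 55% × 37% = 20.35% of Pinebrook Industries Corp.
Chain via Summit Manufacturing Inc. (R1): 33% × 24% = 7.92% of Pinebrook Industries Corp.
Aggregating (R2): 5.25% + 20.35% + 7.92% = 33.52%.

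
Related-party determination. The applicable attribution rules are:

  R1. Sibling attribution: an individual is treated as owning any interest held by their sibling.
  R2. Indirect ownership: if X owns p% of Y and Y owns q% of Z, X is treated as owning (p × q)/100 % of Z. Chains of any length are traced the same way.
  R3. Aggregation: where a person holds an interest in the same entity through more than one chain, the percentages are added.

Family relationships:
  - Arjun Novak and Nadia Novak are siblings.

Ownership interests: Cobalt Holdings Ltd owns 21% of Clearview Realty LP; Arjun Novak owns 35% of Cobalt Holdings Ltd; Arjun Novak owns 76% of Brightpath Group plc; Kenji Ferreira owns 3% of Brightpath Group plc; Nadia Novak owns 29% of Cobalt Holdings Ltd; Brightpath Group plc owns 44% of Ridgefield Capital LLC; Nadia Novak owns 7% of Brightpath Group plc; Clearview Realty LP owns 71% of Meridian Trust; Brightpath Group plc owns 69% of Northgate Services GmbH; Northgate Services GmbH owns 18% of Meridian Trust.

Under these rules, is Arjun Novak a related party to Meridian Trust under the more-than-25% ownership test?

No

By sibling attribution (R1), Arjun Novak is treated as also owning Nadia Novak's interest in Brightpath Group plc, giving 76% + 7% = 83%.
By sibling attribution (R1), Arjun Novak is treated as also owning Nadia Novak's interest in Cobalt Holdings Ltd, giving 35% + 29% = 64%.
Chain via Brightpath Group plc → Northgate Services GmbH (R2): 83% × 69% × 18% = 10.3086% of Meridian Trust.
Chain via Cobalt Holdings Ltd → Clearview Realty LP (R2): 64% × 21% × 71% = 9.5424% of Meridian Trust.
Aggregating (R3): 10.3086% + 9.5424% = 19.851%.
19.851% does not exceed the 25% threshold, so Arjun is not a related party to Meridian Trust.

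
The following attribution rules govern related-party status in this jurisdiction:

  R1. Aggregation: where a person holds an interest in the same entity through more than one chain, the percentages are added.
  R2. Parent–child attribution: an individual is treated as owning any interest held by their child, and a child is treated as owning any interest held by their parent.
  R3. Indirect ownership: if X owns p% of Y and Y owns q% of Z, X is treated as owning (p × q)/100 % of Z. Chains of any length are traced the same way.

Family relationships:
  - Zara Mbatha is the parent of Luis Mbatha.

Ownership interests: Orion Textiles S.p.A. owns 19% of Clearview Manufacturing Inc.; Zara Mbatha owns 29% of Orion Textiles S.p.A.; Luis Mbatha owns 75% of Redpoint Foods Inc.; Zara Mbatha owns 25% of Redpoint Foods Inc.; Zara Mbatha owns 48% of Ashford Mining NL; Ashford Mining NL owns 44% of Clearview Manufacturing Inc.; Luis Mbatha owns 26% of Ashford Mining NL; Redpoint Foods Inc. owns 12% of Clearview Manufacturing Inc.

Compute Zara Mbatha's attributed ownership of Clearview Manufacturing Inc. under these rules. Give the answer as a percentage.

50.07%

By parent–child attribution (R2), Zara Mbatha is treated as also owning Luis Mbatha's interest in Ashford Mining NL, giving 48% + 26% = 74%.
By parent–child attribution (R2), Zara Mbatha is treated as also owning Luis Mbatha's interest in Redpoint Foods Inc, giving 25% + 75% = 100%.
Chain via Orion Textiles S.p.A. (R3): 29% × 19% = 5.51% of Clearview Manufacturing Inc.
Chain via Ashford Mining NL (R3): 74% × 44% = 32.56% of Clearview Manufacturing Inc.
Chain via Redpoint Foods Inc. (R3): 100% × 12% = 12% of Clearview Manufacturing Inc.
Aggregating (R1): 5.51% + 32.56% + 12% = 50.07%.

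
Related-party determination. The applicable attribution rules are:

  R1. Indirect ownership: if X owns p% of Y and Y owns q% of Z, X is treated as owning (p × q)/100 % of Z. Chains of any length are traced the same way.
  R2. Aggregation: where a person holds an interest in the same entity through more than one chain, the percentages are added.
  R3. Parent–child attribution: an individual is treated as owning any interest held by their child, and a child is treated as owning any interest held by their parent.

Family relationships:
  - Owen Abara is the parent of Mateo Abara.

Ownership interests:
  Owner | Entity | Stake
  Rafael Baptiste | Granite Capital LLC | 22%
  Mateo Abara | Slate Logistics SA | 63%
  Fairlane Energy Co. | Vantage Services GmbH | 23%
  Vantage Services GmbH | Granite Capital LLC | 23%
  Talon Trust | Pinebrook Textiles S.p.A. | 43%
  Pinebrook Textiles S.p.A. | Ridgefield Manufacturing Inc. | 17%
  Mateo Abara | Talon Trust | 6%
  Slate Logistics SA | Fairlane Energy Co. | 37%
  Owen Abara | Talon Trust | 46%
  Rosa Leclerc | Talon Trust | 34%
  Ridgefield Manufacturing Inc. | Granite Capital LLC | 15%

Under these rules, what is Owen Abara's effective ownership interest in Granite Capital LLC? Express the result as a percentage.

1.803279%

By parent–child attribution (R3), Owen Abara is treated as also owning Mateo Abara's interest in Talon Trust, giving 46% + 6% = 52%.
By parent–child attribution (R3), Owen Abara is treated as owning Mateo Abara's 63% interest in Slate Logistics SA.
Chain via Talon Trust → Pinebrook Textiles S.p.A. → Ridgefield Manufacturing Inc. (R1): 52% × 43% × 17% × 15% = 0.57018% of Granite Capital LLC.
Chain via Slate Logistics SA → Fairlane Energy Co. → Vantage Services GmbH (R1): 63% × 37% × 23% × 23% = 1.233099% of Granite Capital LLC.
Aggregating (R2): 0.57018% + 1.233099% = 1.803279%.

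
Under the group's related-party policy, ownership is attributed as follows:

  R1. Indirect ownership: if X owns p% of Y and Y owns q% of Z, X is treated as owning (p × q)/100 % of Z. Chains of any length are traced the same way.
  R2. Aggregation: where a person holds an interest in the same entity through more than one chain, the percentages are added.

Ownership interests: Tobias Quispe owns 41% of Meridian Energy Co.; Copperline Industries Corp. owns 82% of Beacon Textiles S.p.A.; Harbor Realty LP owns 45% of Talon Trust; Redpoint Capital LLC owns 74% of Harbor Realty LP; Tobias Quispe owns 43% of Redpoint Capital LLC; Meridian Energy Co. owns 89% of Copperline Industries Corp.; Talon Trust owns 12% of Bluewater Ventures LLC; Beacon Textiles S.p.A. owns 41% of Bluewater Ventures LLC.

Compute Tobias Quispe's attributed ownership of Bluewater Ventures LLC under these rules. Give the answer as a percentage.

13.986218%

Chain via Redpoint Capital LLC → Harbor Realty LP → Talon Trust (R1): 43% × 74% × 45% × 12% = 1.71828% of Bluewater Ventures LLC.
Chain via Meridian Energy Co. → Copperline Industries Corp. → Beacon Textiles S.p.A. (R1): 41% × 89% × 82% × 41% = 12.267938% of Bluewater Ventures LLC.
Aggregating (R2): 1.71828% + 12.267938% = 13.986218%.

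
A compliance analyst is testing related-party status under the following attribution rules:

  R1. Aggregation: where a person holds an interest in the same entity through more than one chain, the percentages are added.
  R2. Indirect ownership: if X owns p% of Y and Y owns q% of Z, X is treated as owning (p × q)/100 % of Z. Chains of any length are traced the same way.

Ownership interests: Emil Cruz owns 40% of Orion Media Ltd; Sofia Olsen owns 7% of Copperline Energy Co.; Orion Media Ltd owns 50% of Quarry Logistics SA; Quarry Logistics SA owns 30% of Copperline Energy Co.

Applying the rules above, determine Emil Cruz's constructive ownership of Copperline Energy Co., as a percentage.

6%

Chain via Orion Media Ltd → Quarry Logistics SA (R2): 40% × 50% × 30% = 6% of Copperline Energy Co.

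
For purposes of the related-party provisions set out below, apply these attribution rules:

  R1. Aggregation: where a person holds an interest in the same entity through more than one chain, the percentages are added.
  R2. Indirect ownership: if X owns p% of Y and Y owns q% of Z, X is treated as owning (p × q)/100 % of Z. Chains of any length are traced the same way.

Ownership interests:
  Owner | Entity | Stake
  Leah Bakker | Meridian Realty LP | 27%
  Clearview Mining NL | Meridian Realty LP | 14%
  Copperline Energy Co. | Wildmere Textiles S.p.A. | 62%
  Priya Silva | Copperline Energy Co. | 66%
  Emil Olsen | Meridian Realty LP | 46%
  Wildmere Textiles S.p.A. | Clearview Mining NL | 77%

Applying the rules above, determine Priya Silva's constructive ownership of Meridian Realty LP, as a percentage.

4.411176%

Chain via Copperline Energy Co. → Wildmere Textiles S.p.A. → Clearview Mining NL (R2): 66% × 62% × 77% × 14% = 4.411176% of Meridian Realty LP.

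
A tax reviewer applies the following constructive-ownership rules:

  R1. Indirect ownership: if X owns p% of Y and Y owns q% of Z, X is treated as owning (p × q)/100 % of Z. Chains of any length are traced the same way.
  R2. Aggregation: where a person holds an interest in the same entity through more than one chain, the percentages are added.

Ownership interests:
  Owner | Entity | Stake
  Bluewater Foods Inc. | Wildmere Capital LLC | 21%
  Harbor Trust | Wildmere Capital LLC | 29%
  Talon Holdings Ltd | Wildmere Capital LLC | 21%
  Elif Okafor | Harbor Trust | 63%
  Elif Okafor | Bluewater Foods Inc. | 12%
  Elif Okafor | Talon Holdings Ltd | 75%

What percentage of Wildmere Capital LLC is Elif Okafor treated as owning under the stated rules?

Chain via Talon Holdings Ltd (R1): 75% × 21% = 15.75% of Wildmere Capital LLC.
Chain via Harbor Trust (R1): 63% × 29% = 18.27% of Wildmere Capital LLC.
Chain via Bluewater Foods Inc. (R1): 12% × 21% = 2.52% of Wildmere Capital LLC.
Aggregating (R2): 15.75% + 18.27% + 2.52% = 36.54%.

36.54%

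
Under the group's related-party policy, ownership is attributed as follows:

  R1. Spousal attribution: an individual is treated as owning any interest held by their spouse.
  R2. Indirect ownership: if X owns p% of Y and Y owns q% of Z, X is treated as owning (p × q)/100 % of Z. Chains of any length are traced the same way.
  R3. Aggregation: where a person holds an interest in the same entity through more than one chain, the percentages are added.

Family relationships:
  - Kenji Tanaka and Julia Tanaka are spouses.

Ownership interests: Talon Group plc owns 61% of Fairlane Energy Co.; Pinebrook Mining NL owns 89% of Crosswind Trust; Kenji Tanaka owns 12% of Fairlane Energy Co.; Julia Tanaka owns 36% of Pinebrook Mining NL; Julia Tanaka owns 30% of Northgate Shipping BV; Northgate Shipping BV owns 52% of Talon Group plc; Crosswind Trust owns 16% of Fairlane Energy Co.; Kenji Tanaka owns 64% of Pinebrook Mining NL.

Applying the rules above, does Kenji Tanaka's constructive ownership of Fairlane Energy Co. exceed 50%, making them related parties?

By spousal attribution (R1), Kenji Tanaka is treated as also owning Julia Tanaka's interest in Pinebrook Mining NL, giving 64% + 36% = 100%.
By spousal attribution (R1), Kenji Tanaka is treated as owning Julia Tanaka's 30% interest in Northgate Shipping BV.
Chain via Pinebrook Mining NL → Crosswind Trust (R2): 100% × 89% × 16% = 14.24% of Fairlane Energy Co.
Direct interest in Fairlane Energy Co: 12%.
Chain via Northgate Shipping BV → Talon Group plc (R2): 30% × 52% × 61% = 9.516% of Fairlane Energy Co.
Aggregating (R3): 14.24% + 12% + 9.516% = 35.756%.
35.756% does not exceed the 50% threshold, so Kenji is not a related party to Fairlane Energy Co.

No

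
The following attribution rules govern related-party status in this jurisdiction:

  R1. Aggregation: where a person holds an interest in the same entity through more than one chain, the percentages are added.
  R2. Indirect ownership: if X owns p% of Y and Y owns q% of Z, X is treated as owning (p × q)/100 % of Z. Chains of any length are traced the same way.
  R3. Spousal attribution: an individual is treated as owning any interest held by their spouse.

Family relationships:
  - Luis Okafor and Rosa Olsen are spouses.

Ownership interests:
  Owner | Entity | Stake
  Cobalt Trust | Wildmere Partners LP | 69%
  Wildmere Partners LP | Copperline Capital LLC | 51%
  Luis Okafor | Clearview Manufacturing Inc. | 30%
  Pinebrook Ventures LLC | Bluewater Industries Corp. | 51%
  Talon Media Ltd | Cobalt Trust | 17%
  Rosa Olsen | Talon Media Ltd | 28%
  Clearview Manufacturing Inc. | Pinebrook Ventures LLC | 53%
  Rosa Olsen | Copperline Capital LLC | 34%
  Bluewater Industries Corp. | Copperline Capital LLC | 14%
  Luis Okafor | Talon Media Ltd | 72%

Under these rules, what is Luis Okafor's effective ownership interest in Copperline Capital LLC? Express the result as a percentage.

By spousal attribution (R3), Luis Okafor is treated as also owning Rosa Olsen's interest in Talon Media Ltd, giving 72% + 28% = 100%.
By spousal attribution (R3), Luis Okafor is treated as owning Rosa Olsen's 34% interest in Copperline Capital LLC.
Chain via Clearview Manufacturing Inc. → Pinebrook Ventures LLC → Bluewater Industries Corp. (R2): 30% × 53% × 51% × 14% = 1.13526% of Copperline Capital LLC.
Chain via Talon Media Ltd → Cobalt Trust → Wildmere Partners LP (R2): 100% × 17% × 69% × 51% = 5.9823% of Copperline Capital LLC.
Direct interest in Copperline Capital LLC: 34%.
Aggregating (R1): 1.13526% + 5.9823% + 34% = 41.11756%.

41.11756%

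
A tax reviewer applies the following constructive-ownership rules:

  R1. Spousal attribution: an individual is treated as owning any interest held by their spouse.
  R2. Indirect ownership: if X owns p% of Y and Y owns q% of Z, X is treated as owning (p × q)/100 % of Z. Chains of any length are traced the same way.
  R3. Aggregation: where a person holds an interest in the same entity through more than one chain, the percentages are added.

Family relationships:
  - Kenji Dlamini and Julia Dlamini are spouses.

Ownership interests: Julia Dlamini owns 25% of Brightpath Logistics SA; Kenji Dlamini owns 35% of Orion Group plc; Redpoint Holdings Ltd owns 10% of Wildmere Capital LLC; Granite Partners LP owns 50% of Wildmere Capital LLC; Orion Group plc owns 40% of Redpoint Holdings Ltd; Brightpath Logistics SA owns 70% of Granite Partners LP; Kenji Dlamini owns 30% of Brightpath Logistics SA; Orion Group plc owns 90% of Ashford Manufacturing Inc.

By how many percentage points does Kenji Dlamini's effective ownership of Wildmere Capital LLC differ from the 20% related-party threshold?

By spousal attribution (R1), Kenji Dlamini is treated as also owning Julia Dlamini's interest in Brightpath Logistics SA, giving 30% + 25% = 55%.
Chain via Orion Group plc → Redpoint Holdings Ltd (R2): 35% × 40% × 10% = 1.4% of Wildmere Capital LLC.
Chain via Brightpath Logistics SA → Granite Partners LP (R2): 55% × 70% × 50% = 19.25% of Wildmere Capital LLC.
Aggregating (R3): 1.4% + 19.25% = 20.65%.
20.65% exceeds the 20% threshold by 0.65 percentage points.

0.65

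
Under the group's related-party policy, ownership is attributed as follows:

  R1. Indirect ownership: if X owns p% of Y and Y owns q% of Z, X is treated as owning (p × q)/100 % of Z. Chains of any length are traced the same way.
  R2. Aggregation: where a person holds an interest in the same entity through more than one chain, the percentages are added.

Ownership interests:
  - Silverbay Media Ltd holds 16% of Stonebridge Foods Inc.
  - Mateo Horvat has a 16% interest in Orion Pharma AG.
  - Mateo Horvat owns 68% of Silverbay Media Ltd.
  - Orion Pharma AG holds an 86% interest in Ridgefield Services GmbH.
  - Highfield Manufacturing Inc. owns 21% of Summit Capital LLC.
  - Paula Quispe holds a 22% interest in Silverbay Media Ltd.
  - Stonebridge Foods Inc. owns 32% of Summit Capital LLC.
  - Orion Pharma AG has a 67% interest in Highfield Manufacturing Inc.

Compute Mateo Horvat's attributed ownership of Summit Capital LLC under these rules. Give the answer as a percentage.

Chain via Orion Pharma AG → Highfield Manufacturing Inc. (R1): 16% × 67% × 21% = 2.2512% of Summit Capital LLC.
Chain via Silverbay Media Ltd → Stonebridge Foods Inc. (R1): 68% × 16% × 32% = 3.4816% of Summit Capital LLC.
Aggregating (R2): 2.2512% + 3.4816% = 5.7328%.

5.7328%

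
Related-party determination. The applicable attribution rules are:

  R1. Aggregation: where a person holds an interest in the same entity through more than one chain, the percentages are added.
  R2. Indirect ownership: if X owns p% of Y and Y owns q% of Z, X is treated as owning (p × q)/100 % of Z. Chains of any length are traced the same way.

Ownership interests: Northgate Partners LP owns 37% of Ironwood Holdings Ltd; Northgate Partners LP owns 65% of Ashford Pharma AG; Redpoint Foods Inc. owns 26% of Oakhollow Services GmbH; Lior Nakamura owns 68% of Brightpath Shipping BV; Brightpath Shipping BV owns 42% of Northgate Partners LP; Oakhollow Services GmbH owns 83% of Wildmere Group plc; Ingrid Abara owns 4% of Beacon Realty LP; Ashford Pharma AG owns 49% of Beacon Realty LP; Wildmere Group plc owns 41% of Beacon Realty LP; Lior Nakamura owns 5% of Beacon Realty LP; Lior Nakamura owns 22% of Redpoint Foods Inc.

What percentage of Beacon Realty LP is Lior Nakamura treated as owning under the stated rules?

16.042876%

Chain via Redpoint Foods Inc. → Oakhollow Services GmbH → Wildmere Group plc (R2): 22% × 26% × 83% × 41% = 1.946516% of Beacon Realty LP.
Chain via Brightpath Shipping BV → Northgate Partners LP → Ashford Pharma AG (R2): 68% × 42% × 65% × 49% = 9.09636% of Beacon Realty LP.
Direct interest in Beacon Realty LP: 5%.
Aggregating (R1): 1.946516% + 9.09636% + 5% = 16.042876%.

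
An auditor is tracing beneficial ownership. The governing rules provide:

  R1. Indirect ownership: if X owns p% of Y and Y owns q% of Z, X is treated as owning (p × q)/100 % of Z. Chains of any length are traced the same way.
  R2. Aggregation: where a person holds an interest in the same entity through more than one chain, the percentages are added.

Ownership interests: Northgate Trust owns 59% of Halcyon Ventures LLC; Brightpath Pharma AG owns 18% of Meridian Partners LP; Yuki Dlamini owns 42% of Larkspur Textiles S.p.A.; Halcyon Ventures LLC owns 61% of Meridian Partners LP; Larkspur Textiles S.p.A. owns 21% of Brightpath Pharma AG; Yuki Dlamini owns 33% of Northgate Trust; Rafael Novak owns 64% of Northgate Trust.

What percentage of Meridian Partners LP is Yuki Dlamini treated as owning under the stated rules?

13.4643%

Chain via Larkspur Textiles S.p.A. → Brightpath Pharma AG (R1): 42% × 21% × 18% = 1.5876% of Meridian Partners LP.
Chain via Northgate Trust → Halcyon Ventures LLC (R1): 33% × 59% × 61% = 11.8767% of Meridian Partners LP.
Aggregating (R2): 1.5876% + 11.8767% = 13.4643%.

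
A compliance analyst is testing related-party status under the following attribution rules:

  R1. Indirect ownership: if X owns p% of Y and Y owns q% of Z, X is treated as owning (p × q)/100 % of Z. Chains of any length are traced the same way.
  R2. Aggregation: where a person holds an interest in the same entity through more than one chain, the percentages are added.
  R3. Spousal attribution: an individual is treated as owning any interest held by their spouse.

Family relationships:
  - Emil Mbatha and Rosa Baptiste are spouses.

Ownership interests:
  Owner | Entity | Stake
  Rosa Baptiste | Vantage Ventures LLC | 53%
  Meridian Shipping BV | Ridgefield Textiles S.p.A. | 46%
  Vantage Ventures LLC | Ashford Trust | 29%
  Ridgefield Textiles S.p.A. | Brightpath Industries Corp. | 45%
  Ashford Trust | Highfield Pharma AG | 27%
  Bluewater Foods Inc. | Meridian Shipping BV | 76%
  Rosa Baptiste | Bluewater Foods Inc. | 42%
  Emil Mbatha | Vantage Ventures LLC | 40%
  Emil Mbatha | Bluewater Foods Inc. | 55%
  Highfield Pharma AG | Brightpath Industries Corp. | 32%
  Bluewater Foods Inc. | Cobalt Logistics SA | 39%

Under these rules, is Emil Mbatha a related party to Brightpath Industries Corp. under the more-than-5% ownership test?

By spousal attribution (R3), Emil Mbatha is treated as also owning Rosa Baptiste's interest in Bluewater Foods Inc, giving 55% + 42% = 97%.
By spousal attribution (R3), Emil Mbatha is treated as also owning Rosa Baptiste's interest in Vantage Ventures LLC, giving 40% + 53% = 93%.
Chain via Bluewater Foods Inc. → Meridian Shipping BV → Ridgefield Textiles S.p.A. (R1): 97% × 76% × 46% × 45% = 15.26004% of Brightpath Industries Corp.
Chain via Vantage Ventures LLC → Ashford Trust → Highfield Pharma AG (R1): 93% × 29% × 27% × 32% = 2.330208% of Brightpath Industries Corp.
Aggregating (R2): 15.26004% + 2.330208% = 17.590248%.
17.590248% exceeds the 5% threshold, so Emil is a related party to Brightpath Industries Corp.

Yes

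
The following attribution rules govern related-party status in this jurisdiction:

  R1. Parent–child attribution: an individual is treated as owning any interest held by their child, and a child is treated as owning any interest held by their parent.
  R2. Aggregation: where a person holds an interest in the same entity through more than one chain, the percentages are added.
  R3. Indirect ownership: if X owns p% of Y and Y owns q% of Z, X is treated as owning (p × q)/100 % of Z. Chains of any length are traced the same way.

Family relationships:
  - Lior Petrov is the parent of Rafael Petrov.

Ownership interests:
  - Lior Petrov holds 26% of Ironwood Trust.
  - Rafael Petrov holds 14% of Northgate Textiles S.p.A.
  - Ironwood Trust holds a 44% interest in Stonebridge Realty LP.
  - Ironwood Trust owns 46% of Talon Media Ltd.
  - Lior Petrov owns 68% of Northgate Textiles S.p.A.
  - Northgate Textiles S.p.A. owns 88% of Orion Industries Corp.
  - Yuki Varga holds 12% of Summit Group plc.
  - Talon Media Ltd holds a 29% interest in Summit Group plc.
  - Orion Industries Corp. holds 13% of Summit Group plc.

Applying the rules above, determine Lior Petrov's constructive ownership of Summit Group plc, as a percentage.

12.8492%

By parent–child attribution (R1), Lior Petrov is treated as also owning Rafael Petrov's interest in Northgate Textiles S.p.A, giving 68% + 14% = 82%.
Chain via Ironwood Trust → Talon Media Ltd (R3): 26% × 46% × 29% = 3.4684% of Summit Group plc.
Chain via Northgate Textiles S.p.A. → Orion Industries Corp. (R3): 82% × 88% × 13% = 9.3808% of Summit Group plc.
Aggregating (R2): 3.4684% + 9.3808% = 12.8492%.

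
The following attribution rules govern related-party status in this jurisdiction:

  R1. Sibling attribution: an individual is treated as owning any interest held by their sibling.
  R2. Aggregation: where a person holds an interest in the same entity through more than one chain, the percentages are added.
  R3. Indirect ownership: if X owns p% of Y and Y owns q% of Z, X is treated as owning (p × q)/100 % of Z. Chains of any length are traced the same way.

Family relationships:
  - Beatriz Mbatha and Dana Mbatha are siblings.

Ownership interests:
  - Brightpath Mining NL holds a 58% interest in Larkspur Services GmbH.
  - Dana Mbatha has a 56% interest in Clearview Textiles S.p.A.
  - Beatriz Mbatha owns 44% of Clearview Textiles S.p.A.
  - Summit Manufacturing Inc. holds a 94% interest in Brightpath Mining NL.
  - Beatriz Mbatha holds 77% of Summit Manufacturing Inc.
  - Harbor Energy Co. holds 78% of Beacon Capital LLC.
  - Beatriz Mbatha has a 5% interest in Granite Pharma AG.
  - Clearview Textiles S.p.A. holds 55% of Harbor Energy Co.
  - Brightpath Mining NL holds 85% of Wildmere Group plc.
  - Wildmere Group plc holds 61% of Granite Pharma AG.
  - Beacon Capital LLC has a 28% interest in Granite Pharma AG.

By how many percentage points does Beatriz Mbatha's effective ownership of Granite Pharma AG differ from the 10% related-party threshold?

By sibling attribution (R1), Beatriz Mbatha is treated as also owning Dana Mbatha's interest in Clearview Textiles S.p.A, giving 44% + 56% = 100%.
Chain via Summit Manufacturing Inc. → Brightpath Mining NL → Wildmere Group plc (R3): 77% × 94% × 85% × 61% = 37.52903% of Granite Pharma AG.
Chain via Clearview Textiles S.p.A. → Harbor Energy Co. → Beacon Capital LLC (R3): 100% × 55% × 78% × 28% = 12.012% of Granite Pharma AG.
Direct interest in Granite Pharma AG: 5%.
Aggregating (R2): 37.52903% + 12.012% + 5% = 54.54103%.
54.54103% exceeds the 10% threshold by 44.54103 percentage points.

44.54103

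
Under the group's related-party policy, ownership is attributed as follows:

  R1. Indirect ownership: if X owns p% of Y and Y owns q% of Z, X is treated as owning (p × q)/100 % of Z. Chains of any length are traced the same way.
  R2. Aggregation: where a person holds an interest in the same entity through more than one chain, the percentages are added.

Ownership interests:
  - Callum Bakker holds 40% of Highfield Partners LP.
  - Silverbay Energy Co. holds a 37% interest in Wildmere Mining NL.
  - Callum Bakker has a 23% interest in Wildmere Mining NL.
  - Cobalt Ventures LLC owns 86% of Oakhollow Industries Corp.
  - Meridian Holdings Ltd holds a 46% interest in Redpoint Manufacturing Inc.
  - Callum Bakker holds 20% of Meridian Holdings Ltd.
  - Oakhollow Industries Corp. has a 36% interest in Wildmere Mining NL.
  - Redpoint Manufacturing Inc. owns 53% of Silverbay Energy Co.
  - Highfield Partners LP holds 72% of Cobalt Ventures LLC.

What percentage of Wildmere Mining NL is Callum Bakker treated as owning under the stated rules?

33.7206%

Chain via Meridian Holdings Ltd → Redpoint Manufacturing Inc. → Silverbay Energy Co. (R1): 20% × 46% × 53% × 37% = 1.80412% of Wildmere Mining NL.
Chain via Highfield Partners LP → Cobalt Ventures LLC → Oakhollow Industries Corp. (R1): 40% × 72% × 86% × 36% = 8.91648% of Wildmere Mining NL.
Direct interest in Wildmere Mining NL: 23%.
Aggregating (R2): 1.80412% + 8.91648% + 23% = 33.7206%.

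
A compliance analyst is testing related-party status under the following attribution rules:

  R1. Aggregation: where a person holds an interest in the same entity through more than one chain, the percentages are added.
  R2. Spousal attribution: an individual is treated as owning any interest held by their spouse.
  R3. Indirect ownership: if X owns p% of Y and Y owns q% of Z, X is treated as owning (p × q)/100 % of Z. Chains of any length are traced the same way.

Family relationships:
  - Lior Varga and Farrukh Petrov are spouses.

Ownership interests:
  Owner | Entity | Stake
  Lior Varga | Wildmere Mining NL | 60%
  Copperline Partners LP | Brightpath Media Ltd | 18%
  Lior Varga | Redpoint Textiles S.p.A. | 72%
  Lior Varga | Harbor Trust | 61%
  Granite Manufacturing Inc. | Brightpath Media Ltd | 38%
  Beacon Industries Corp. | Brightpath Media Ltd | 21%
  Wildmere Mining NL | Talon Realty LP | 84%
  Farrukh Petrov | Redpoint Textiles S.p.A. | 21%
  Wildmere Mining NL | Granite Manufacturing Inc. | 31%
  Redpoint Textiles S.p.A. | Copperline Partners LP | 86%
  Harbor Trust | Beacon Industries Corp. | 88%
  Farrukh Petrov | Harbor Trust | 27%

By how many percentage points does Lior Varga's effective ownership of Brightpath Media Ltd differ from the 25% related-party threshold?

By spousal attribution (R2), Lior Varga is treated as also owning Farrukh Petrov's interest in Redpoint Textiles S.p.A, giving 72% + 21% = 93%.
By spousal attribution (R2), Lior Varga is treated as also owning Farrukh Petrov's interest in Harbor Trust, giving 61% + 27% = 88%.
Chain via Redpoint Textiles S.p.A. → Copperline Partners LP (R3): 93% × 86% × 18% = 14.3964% of Brightpath Media Ltd.
Chain via Wildmere Mining NL → Granite Manufacturing Inc. (R3): 60% × 31% × 38% = 7.068% of Brightpath Media Ltd.
Chain via Harbor Trust → Beacon Industries Corp. (R3): 88% × 88% × 21% = 16.2624% of Brightpath Media Ltd.
Aggregating (R1): 14.3964% + 7.068% + 16.2624% = 37.7268%.
37.7268% exceeds the 25% threshold by 12.7268 percentage points.

12.7268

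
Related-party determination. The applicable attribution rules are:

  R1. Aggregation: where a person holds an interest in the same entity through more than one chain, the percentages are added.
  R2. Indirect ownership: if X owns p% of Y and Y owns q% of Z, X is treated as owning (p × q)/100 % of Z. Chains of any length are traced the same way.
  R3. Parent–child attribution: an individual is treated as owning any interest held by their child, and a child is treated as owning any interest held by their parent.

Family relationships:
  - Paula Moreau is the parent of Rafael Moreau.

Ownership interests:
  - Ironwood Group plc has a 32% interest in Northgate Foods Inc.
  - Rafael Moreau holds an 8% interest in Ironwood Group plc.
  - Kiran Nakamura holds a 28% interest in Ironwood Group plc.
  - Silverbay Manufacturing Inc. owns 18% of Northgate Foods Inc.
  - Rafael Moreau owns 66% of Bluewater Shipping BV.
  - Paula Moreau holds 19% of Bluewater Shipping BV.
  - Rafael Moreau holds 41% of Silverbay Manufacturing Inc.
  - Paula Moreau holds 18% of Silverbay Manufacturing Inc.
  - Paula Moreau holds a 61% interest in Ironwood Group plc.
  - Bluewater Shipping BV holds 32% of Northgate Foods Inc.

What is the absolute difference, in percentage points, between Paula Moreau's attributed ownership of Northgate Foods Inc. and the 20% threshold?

By parent–child attribution (R3), Paula Moreau is treated as also owning Rafael Moreau's interest in Ironwood Group plc, giving 61% + 8% = 69%.
By parent–child attribution (R3), Paula Moreau is treated as also owning Rafael Moreau's interest in Bluewater Shipping BV, giving 19% + 66% = 85%.
By parent–child attribution (R3), Paula Moreau is treated as also owning Rafael Moreau's interest in Silverbay Manufacturing Inc, giving 18% + 41% = 59%.
Chain via Ironwood Group plc (R2): 69% × 32% = 22.08% of Northgate Foods Inc.
Chain via Bluewater Shipping BV (R2): 85% × 32% = 27.2% of Northgate Foods Inc.
Chain via Silverbay Manufacturing Inc. (R2): 59% × 18% = 10.62% of Northgate Foods Inc.
Aggregating (R1): 22.08% + 27.2% + 10.62% = 59.9%.
59.9% exceeds the 20% threshold by 39.9 percentage points.

39.9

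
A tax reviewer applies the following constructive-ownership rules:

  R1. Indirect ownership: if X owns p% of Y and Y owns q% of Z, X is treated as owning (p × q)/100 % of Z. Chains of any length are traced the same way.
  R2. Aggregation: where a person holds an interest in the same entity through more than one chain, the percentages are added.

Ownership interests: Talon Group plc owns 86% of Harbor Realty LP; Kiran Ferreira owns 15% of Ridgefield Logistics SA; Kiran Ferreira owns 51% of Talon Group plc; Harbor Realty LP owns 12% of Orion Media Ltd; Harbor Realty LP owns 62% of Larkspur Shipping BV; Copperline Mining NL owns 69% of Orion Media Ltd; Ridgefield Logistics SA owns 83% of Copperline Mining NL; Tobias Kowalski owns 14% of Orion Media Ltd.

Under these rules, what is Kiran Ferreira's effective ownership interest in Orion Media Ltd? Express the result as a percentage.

Chain via Ridgefield Logistics SA → Copperline Mining NL (R1): 15% × 83% × 69% = 8.5905% of Orion Media Ltd.
Chain via Talon Group plc → Harbor Realty LP (R1): 51% × 86% × 12% = 5.2632% of Orion Media Ltd.
Aggregating (R2): 8.5905% + 5.2632% = 13.8537%.

13.8537%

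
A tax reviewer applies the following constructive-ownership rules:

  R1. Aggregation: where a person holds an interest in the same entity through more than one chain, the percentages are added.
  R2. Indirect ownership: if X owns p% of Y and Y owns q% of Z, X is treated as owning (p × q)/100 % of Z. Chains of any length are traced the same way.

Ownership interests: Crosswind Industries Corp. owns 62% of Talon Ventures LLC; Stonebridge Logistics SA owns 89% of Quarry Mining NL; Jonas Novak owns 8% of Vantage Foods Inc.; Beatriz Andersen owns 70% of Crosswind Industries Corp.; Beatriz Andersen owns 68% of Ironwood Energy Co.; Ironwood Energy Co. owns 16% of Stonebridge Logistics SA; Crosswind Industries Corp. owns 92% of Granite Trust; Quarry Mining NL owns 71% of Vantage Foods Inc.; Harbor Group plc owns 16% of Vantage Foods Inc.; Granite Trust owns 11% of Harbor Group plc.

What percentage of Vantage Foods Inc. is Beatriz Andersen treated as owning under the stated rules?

Chain via Ironwood Energy Co. → Stonebridge Logistics SA → Quarry Mining NL (R2): 68% × 16% × 89% × 71% = 6.875072% of Vantage Foods Inc.
Chain via Crosswind Industries Corp. → Granite Trust → Harbor Group plc (R2): 70% × 92% × 11% × 16% = 1.13344% of Vantage Foods Inc.
Aggregating (R1): 6.875072% + 1.13344% = 8.008512%.

8.008512%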